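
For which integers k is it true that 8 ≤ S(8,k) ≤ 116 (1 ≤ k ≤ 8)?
7

Solution: S(8,1)=1; S(8,2)=127; S(8,3)=966; S(8,4)=1,701; S(8,5)=1,050; S(8,6)=266; S(8,7)=28; S(8,8)=1. So valid k = 7.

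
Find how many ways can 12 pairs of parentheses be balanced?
Using the Catalan number formula: C_n = C(2n, n) / (n+1)
C_12 = C(24, 12) / (12+1)
     = 2704156 / 13
     = 208,012

Answer: 208,012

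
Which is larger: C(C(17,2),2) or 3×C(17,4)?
C(C(17,2),2)

Working:
C(C(17,2),2)=9,180, 3×C(17,4)=7,140.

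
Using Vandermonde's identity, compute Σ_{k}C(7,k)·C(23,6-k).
593,775

Solution: = C(7+23,6) = C(30,6) = 593,775.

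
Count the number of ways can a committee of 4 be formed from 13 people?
715

Working:
C(13,4) = 13! / (4! × (13-4)!)
         = 13! / (4! × 9!)
         = 715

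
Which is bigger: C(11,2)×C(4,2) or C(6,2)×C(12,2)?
C(6,2)×C(12,2)

Working:
C(11,2)×C(4,2)=330, C(6,2)×C(12,2)=990.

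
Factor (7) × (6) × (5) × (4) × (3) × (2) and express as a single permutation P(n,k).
Product of 6 consecutive descending integers starting at 7: P(7,6) = 7!/1! = 5,040.

Answer: P(7,6) = 7!/(1)!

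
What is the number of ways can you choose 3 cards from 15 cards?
C(15,3) = 15! / (3! × (15-3)!)
         = 15! / (3! × 12!)
         = 455
Final answer: 455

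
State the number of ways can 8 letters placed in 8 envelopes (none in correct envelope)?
Using D(n) = (n-1)[D(n-1) + D(n-2)]:
D(8) = (8-1) × [D(7) + D(6)]
      = 7 × [1854 + 265]
      = 7 × 2119
      = 14,833
Final answer: 14,833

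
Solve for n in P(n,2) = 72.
9

Explanation: P(n,2) = n(n−1) is increasing in n; n(n−1) ≈ (n−0.5)^2 = 72 gives n ≈ 9.0. Check: P(7,2) = 42, P(8,2) = 56, P(9,2) = 72 ✓. So n = 9.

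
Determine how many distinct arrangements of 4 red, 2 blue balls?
Multinomial: 6!/(4! × 2!) = 15.
Final answer: 15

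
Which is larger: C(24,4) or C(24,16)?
C(24,16)

Solution: C(24,4)=10,626, C(24,16)=735,471.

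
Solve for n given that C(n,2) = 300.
25

Working:
C(n,2) = n(n−1)/2! is increasing in n, and n(n−1) = 2!·300 = 600 ≈ (n−0.5)^2 gives n ≈ 25.0. Check: C(23,2) = 253, C(24,2) = 276, C(25,2) = 300 ✓. So n = 25.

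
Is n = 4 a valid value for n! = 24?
Yes
4! = 4·3! = 4·6 = 24, which equals 24.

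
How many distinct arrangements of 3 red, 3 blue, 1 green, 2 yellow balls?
5,040

Working:
Multinomial: 9!/(3! × 3! × 1! × 2!) = 5,040.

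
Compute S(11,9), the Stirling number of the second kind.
1,155

Solution: Using the Stirling recurrence: S(n,k) = k·S(n-1,k) + S(n-1,k-1)
S(11,9) = 9·S(10,9) + S(10,8)
         = 9·45 + 750
         = 405 + 750
         = 1,155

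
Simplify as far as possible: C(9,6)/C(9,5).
2/3

Reasoning: C(n,k+1)/C(n,k) = (n−k)/(k+1). Here (9−5)/(5+1) = 4/6 = 2/3.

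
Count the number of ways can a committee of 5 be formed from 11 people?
462

Solution: C(11,5) = 11! / (5! × (11-5)!)
         = 11! / (5! × 6!)
         = 462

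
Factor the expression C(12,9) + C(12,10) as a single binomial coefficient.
C(13,10)
By Pascal's identity: C(12,9) + C(12,10) = C(13,10) = 286.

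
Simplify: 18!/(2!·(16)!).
153
This is C(18,2) = 153.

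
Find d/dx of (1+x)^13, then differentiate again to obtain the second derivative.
156(1+x)^11

First derivative: 13(1+x)^{12}. Second derivative: 13·12·(1+x)^{11} = 156(1+x)^{11}.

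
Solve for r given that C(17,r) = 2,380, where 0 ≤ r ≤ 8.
4

Solution: C(17,r) is increasing for 0 ≤ r ≤ 8. Stepping up (C(17,r+1) = C(17,r)·(17−r)/(r+1)): C(17,1) = 17, C(17,2) = 136, C(17,3) = 680, C(17,4) = 2,380 ✓. So r = 4.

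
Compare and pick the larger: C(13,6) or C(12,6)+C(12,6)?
C(13,6)=1,716; C(12,6)+C(12,6)=924+924=1,848.
Final answer: C(12,6)+C(12,6)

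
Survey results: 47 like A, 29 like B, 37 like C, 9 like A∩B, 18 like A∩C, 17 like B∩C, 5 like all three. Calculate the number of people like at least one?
|A∪B∪C| = 47+29+37-9-18-17+5 = 74.

Answer: 74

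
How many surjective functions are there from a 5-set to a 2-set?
30

Reasoning: Onto functions = 2! × S(5,2)
First compute S(5,2) via recurrence:
Using the Stirling recurrence: S(n,k) = k·S(n-1,k) + S(n-1,k-1)
S(5,2) = 2·S(4,2) + S(4,1)
         = 2·7 + 1
         = 14 + 1
         = 15
Then: 2 × 15 = 30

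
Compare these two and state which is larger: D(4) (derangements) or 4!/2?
4!/2
D(4) = (4-1)·[D(3) + D(2)] = 3·[2 + 1] = 9; 4!/2 = 24/2 = 12.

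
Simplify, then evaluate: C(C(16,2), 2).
7,140

Solution: C(16,2) = 120, then C(120, 2) = 7,140.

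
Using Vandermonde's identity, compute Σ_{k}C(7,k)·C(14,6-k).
54,264

= C(7+14,6) = C(21,6) = 54,264.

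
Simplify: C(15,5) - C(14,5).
1,001
C(15,5) - C(14,5) = C(14,4) = 1,001.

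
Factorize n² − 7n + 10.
(n − 2)(n − 5)

Reasoning: Seek roots whose sum is 7 and product is 10: (2, 5). So n² − 7n + 10 = (n − 2)(n − 5).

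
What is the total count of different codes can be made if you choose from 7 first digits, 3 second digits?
21

Solution: By the multiplication principle: 7 × 3 = 21.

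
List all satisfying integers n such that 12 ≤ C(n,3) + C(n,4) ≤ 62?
5, 6

Working:
C(4,3)+C(4,4)=5; C(5,3)+C(5,4)=15; C(6,3)+C(6,4)=35; C(7,3)+C(7,4)=70. So valid n = 5, 6.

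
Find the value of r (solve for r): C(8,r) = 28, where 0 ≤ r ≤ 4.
C(8,r) is increasing for 0 ≤ r ≤ 4. Stepping up (C(8,r+1) = C(8,r)·(8−r)/(r+1)): C(8,1) = 8, C(8,2) = 28 ✓. So r = 2.

Answer: 2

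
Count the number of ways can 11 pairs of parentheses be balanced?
Using the Catalan number formula: C_n = C(2n, n) / (n+1)
C_11 = C(22, 11) / (11+1)
     = 705432 / 12
     = 58,786

Answer: 58,786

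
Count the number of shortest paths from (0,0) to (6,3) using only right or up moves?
84

Working:
Choose 6 rights from 9 moves: C(9,6) = 84.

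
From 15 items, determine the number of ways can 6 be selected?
C(15,6) = 15! / (6! × (15-6)!)
         = 15! / (6! × 9!)
         = 5,005
Final answer: 5,005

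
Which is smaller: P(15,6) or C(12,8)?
P(15,6)=3,603,600, C(12,8)=495.

Answer: C(12,8)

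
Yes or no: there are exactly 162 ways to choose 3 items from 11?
No

C(11,3) = 165 ≠ 162.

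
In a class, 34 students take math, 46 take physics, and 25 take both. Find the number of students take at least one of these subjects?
55

|A∪B| = |A|+|B|-|A∩B| = 34+46-25 = 55.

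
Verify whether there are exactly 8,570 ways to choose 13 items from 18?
C(18,13) = 8,568 ≠ 8570.
Final answer: False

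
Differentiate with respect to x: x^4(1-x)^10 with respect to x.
4x^3(1-x)^10 - 10x^4(1-x)^9

Explanation: Product rule: 4x^{3}(1-x)^{10} + x^4·(-10)(1-x)^{9}.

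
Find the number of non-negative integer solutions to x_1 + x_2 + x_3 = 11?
78

Explanation: C(11+3-1, 3-1) = 78.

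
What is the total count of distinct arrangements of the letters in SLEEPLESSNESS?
1,081,080

Solution: Word has 13 letters (S=5, L=2, E=4, P=1, N=1). Arrangements: 13!/Π(k!) = 1,081,080.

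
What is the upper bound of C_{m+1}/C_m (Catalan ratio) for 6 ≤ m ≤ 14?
29/8

Solution: C_{m+1}/C_m = 2(2m+1)/(m+2), which increases with m. Maximum at m = 14: 2·29/16 = 29/8.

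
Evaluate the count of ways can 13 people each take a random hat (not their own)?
2,290,792,932

Explanation: Using D(n) = (n-1)[D(n-1) + D(n-2)]:
D(13) = (13-1) × [D(12) + D(11)]
      = 12 × [176214841 + 14684570]
      = 12 × 190899411
      = 2,290,792,932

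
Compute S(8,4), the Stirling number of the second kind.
1,701

Explanation: Using the Stirling recurrence: S(n,k) = k·S(n-1,k) + S(n-1,k-1)
S(8,4) = 4·S(7,4) + S(7,3)
         = 4·350 + 301
         = 1400 + 301
         = 1,701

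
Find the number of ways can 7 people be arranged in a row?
5,040

Working:
Arrangements of 7 distinct objects: 7! = 5,040.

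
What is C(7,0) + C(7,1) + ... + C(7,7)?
128

Sum of binomial coefficients = 2^7 = 128.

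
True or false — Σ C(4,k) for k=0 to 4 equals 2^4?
True

Working:
Binomial theorem: Σ C(4,k) = (1+1)^4 = 2^4 = 16; RHS 2^4 = 16.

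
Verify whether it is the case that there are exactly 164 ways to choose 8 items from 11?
False

C(11,8) = 165 ≠ 164.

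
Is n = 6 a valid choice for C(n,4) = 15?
Yes

Reasoning: C(6,4) = 6·5·4·3/4! = 360/24 = 15, which equals 15.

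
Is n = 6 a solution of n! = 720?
Yes

6! = 6·5! = 6·120 = 720, which equals 720.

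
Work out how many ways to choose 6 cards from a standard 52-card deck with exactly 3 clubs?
13 clubs and 39 non-clubs: C(13,3) × C(39,3) = 286 × 9139 = 2,613,754.

Answer: 2,613,754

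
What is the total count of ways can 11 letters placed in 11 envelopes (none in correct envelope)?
14,684,570

Using D(n) = (n-1)[D(n-1) + D(n-2)]:
D(11) = (11-1) × [D(10) + D(9)]
      = 10 × [1334961 + 133496]
      = 10 × 1468457
      = 14,684,570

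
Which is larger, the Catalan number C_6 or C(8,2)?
C_6
C_6 = C(12,6)/(6+1) = 924/7 = 132; C(8,2) = 28.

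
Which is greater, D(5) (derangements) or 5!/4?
D(5)

Explanation: D(5) = (5-1)·[D(4) + D(3)] = 4·[9 + 2] = 44; 5!/4 = 120/4 = 30.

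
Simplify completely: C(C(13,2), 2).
3,003

Solution: C(13,2) = 78, then C(78, 2) = 3,003.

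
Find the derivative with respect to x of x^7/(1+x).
(7x^6(1+x) - x^7)/(1+x)²

Solution: Quotient rule: [7x^{6}(1+x) - x^7]/(1+x)².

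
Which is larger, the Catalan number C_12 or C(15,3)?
C_12 = C(24,12)/(12+1) = 2,704,156/13 = 208,012; C(15,3) = 455.
Final answer: C_12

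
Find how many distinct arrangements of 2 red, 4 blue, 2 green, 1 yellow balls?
3,780
Multinomial: 9!/(2! × 4! × 2! × 1!) = 3,780.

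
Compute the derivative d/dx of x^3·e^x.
(3x^2 + x^3)e^x

Product rule: d/dx[x^3]·e^x + x^3·d/dx[e^x] = 3x^{2}e^x + x^3e^x.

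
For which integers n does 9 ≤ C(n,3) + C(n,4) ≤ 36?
5, 6

Explanation: C(4,3)+C(4,4)=5; C(5,3)+C(5,4)=15; C(6,3)+C(6,4)=35; C(7,3)+C(7,4)=70. So valid n = 5, 6.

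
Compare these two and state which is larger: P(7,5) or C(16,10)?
C(16,10)

Explanation: P(7,5)=2,520, C(16,10)=8,008.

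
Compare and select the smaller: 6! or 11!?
6!

Working:
6!=720, 11!=39,916,800. 11! > 6!.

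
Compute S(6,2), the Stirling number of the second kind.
Using the Stirling recurrence: S(n,k) = k·S(n-1,k) + S(n-1,k-1)
S(6,2) = 2·S(5,2) + S(5,1)
         = 2·15 + 1
         = 30 + 1
         = 31
Final answer: 31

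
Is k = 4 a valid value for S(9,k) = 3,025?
S(9,4) = 4·S(8,4) + S(8,3) = 4·1,701 + 966 = 7,770, which does not equal 3,025.

Answer: No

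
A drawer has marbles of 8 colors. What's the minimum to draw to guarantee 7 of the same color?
49
Worst case: 6 of each = 48. One more: 49.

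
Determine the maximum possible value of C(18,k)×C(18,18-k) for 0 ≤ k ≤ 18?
2,363,904,400

Explanation: C(18,k)·C(18,18-k) = C(18,k)², maximised at the centre k = 9: C(18,9)² = 2,363,904,400.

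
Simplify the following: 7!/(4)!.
This equals 7×6×5 = 210.

Answer: 210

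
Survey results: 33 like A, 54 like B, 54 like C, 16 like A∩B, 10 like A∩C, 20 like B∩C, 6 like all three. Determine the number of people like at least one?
101

Working:
|A∪B∪C| = 33+54+54-16-10-20+6 = 101.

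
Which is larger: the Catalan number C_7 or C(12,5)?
C(12,5)

C_7 = C(14,7)/(7+1) = 3,432/8 = 429; C(12,5) = 792.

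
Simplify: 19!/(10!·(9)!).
92,378

Reasoning: This is C(19,10) = 92,378.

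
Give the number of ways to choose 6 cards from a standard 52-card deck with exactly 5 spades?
50,193

Working:
13 spades and 39 non-spades: C(13,5) × C(39,1) = 1287 × 39 = 50,193.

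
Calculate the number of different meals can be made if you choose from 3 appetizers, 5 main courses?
15

Working:
By the multiplication principle: 3 × 5 = 15.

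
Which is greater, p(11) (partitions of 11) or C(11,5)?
Pentagonal recurrence p(n) = p(n−1) + p(n−2) − p(n−5) − p(n−7) + …: p(11) = p(10) + p(9) − p(6) − p(4) = 42 + 30 − 11 − 5 = 56; C(11,5) = 462.

Answer: C(11,5)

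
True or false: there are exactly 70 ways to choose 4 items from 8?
True
C(8,4) = 70.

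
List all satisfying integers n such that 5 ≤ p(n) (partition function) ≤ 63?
4, 5, 6, 7, 8, 9, 10, 11

Explanation: Tabulating p(n) via p(n) = p(n−1) + p(n−2) − p(n−5) − p(n−7) + …: p(3)=3; p(4)=5; p(5)=7; p(6)=11; p(7)=15; p(8)=22; p(9)=30; p(10)=42; p(11)=56; p(12)=77. So valid n = 4, 5, 6, 7, 8, 9, 10, 11.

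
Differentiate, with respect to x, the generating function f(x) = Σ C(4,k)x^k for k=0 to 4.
Σ k·C(4,k)x^(k-1) for k=1 to 4

Explanation: Term-by-term differentiation gives Σ k·C(4,k)x^{k-1} for k=1 to 4.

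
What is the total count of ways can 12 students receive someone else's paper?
176,214,841

Working:
Using D(n) = (n-1)[D(n-1) + D(n-2)]:
D(12) = (12-1) × [D(11) + D(10)]
      = 11 × [14684570 + 1334961]
      = 11 × 16019531
      = 176,214,841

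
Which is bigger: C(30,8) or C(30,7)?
C(30,8)

Reasoning: C(30,8)=5,852,925, C(30,7)=2,035,800.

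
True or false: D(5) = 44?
Derangements of 5 elements: D(5) = (5-1)·[D(4) + D(3)] = 4·[9 + 2] = 44.
Final answer: True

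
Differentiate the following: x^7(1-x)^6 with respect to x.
Product rule: 7x^{6}(1-x)^{6} + x^7·(-6)(1-x)^{5}.
Final answer: 7x^6(1-x)^6 - 6x^7(1-x)^5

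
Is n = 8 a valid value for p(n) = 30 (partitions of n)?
No

Working:
Pentagonal recurrence p(n) = p(n−1) + p(n−2) − p(n−5) − p(n−7) + …: p(8) = p(7) + p(6) − p(3) − p(1) = 15 + 11 − 3 − 1 = 22, which does not equal 30.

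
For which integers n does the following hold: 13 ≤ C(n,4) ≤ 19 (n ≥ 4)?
C(5,4)=5; C(6,4)=15; C(7,4)=35. So valid n = 6.

Answer: 6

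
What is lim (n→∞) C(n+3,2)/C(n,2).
1

Working:
Both numerator and denominator grow as n^2/2! for large n, so the ratio → 1.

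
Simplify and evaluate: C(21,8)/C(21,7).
C(n,k+1)/C(n,k) = (n−k)/(k+1). Here (21−7)/(7+1) = 14/8 = 7/4.

Answer: 7/4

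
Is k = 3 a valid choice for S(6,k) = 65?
No

S(6,3) = 3·S(5,3) + S(5,2) = 3·25 + 15 = 90, which does not equal 65.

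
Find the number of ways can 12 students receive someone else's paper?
176,214,841
Using D(n) = (n-1)[D(n-1) + D(n-2)]:
D(12) = (12-1) × [D(11) + D(10)]
      = 11 × [14684570 + 1334961]
      = 11 × 16019531
      = 176,214,841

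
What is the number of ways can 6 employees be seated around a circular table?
120

Reasoning: Circular arrangements: (6-1)! = 120.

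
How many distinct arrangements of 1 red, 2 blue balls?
Multinomial: 3!/(1! × 2!) = 3.

Answer: 3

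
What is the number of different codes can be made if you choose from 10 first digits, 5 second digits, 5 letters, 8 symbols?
By the multiplication principle: 10 × 5 × 5 × 8 = 2,000.

Answer: 2,000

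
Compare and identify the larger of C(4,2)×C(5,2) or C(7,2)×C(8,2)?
C(7,2)×C(8,2)
C(4,2)×C(5,2)=60, C(7,2)×C(8,2)=588.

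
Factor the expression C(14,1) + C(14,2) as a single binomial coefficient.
C(15,2)

Working:
By Pascal's identity: C(14,1) + C(14,2) = C(15,2) = 105.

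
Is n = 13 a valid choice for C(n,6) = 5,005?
C(13,6) = 13·12·11·10·9·8/6! = 1,235,520/720 = 1,716, which does not equal 5,005.
Final answer: No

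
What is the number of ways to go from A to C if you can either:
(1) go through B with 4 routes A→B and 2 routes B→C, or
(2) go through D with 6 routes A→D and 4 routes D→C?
32

Reasoning: Route via B: 4×2=8. Route via D: 6×4=24. Total: 32.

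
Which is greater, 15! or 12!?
15!

Reasoning: 15!=1,307,674,368,000, 12!=479,001,600. 15! > 12!.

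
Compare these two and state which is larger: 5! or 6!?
5!=120, 6!=720. 6! > 5!.
Final answer: 6!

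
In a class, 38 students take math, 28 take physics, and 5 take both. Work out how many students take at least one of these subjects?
61

Reasoning: |A∪B| = |A|+|B|-|A∩B| = 38+28-5 = 61.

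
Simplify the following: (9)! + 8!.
403,200

Solution: (9)! + 8! = (9)·8! + 8! = (9+1)·8! = 10·8! = 403,200.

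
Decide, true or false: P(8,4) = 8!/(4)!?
Permutation formula P(n,k) = n!/(n-k)!: 8!/4! = 40,320/24 = 1,680 = P(8,4). The statement holds.
Final answer: True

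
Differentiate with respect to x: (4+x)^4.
Using the power rule: d/dx (4+x)^4 = 4(4+x)^{3}.

Answer: 4(4+x)^3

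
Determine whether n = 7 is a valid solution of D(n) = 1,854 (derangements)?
D(7) = (7-1)·[D(6) + D(5)] = 6·[265 + 44] = 1,854, which equals 1,854.
Final answer: Yes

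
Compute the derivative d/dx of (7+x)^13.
13(7+x)^12

Explanation: Using the power rule: d/dx (7+x)^13 = 13(7+x)^{12}.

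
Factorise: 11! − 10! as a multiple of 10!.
10 × 10! = 36,288,000
11! − 10! = 11·10! − 10! = (11 − 1)·10! = 10 × 10! = 36,288,000.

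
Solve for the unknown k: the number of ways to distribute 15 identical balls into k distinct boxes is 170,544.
8

Working:
Stars and bars: the count is C(15+k−1, k−1), increasing in k. k=6: C(20,5) = 15,504, k=7: C(21,6) = 54,264, k=8: C(22,7) = 170,544 ✓. So k = 8.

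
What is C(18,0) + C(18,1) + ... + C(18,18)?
262,144

Working:
Sum of binomial coefficients = 2^18 = 262,144.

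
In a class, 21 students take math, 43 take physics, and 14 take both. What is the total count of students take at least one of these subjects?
50

|A∪B| = |A|+|B|-|A∩B| = 21+43-14 = 50.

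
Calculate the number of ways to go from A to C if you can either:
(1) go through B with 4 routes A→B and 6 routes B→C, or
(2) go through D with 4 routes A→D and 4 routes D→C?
Route via B: 4×6=24. Route via D: 4×4=16. Total: 40.

Answer: 40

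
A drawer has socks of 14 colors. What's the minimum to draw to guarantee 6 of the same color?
71

Explanation: Worst case: 5 of each = 70. One more: 71.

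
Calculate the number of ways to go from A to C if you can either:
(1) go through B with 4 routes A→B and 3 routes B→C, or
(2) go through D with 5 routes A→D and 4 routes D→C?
32

Solution: Route via B: 4×3=12. Route via D: 5×4=20. Total: 32.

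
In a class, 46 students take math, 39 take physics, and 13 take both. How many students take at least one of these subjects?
72

Solution: |A∪B| = |A|+|B|-|A∩B| = 46+39-13 = 72.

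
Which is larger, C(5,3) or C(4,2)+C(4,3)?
Equal

Solution: By Pascal's identity: C(5,3) = C(4,2)+C(4,3) = 10. Equal.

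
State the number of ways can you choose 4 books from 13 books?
C(13,4) = 13! / (4! × (13-4)!)
         = 13! / (4! × 9!)
         = 715

Answer: 715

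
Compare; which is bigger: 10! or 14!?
10!=3,628,800, 14!=87,178,291,200. 14! > 10!.

Answer: 14!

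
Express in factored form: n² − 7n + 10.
Seek roots whose sum is 7 and product is 10: (2, 5). So n² − 7n + 10 = (n − 2)(n − 5).
Final answer: (n − 2)(n − 5)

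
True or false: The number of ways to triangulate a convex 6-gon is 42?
Triangulations of a convex 6-gon are counted by the Catalan number C_4: C_4 = C(8,4)/(4+1) = 70/5 = 14.
Final answer: False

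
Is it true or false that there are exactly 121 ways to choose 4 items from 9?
False

Reasoning: C(9,4) = 126 ≠ 121.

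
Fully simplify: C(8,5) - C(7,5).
35

Working:
C(8,5) - C(7,5) = C(7,4) = 35.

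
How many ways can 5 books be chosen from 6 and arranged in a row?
P(6,5) = 6!/(6-5)! = 720.
Final answer: 720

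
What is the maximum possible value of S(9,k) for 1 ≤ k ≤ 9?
7,770

Row S(9,k) for k = 1..9 (via S(n,k) = k·S(n−1,k) + S(n−1,k−1)): 1, 255, 3,025, 7,770, 6,951, 2,646, 462, 36, 1. The row is unimodal; maximum at k = 4: 7,770.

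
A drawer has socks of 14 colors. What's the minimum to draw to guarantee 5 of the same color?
57

Solution: Worst case: 4 of each = 56. One more: 57.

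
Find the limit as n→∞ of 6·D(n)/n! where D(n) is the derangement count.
6/e

Explanation: D(n)/n! → 1/e, so 6·D(n)/n! → 6/e.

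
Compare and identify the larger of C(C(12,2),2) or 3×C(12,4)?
C(C(12,2),2)

Solution: C(C(12,2),2)=2,145, 3×C(12,4)=1,485.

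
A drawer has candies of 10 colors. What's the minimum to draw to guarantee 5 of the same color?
41
Worst case: 4 of each = 40. One more: 41.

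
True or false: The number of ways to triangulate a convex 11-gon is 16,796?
False

Explanation: Triangulations of a convex 11-gon are counted by the Catalan number C_9: C_9 = C(18,9)/(9+1) = 48,620/10 = 4,862.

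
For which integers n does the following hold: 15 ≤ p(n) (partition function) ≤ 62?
Tabulating p(n) via p(n) = p(n−1) + p(n−2) − p(n−5) − p(n−7) + …: p(6)=11; p(7)=15; p(8)=22; p(9)=30; p(10)=42; p(11)=56; p(12)=77. So valid n = 7, 8, 9, 10, 11.

Answer: 7, 8, 9, 10, 11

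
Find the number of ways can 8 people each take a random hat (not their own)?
14,833

Reasoning: Using D(n) = (n-1)[D(n-1) + D(n-2)]:
D(8) = (8-1) × [D(7) + D(6)]
      = 7 × [1854 + 265]
      = 7 × 2119
      = 14,833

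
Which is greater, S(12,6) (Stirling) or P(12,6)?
S(12,6)

S(12,6) = 6·S(11,6) + S(11,5) = 6·179,487 + 246,730 = 1,323,652; P(12,6) = 665,280.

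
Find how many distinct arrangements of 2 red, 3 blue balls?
10

Reasoning: Multinomial: 5!/(2! × 3!) = 10.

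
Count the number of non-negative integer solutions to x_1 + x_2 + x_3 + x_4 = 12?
455

Reasoning: C(12+4-1, 4-1) = 455.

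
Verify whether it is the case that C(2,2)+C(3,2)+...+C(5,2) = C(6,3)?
True

Explanation: Hockey stick identity gives Σ = C(6,3) = 20; RHS C(6,3) = 20.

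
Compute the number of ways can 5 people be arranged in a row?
120

Reasoning: Arrangements of 5 distinct objects: 5! = 120.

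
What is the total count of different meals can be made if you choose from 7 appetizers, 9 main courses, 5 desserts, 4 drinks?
1,260

Reasoning: By the multiplication principle: 7 × 9 × 5 × 4 = 1,260.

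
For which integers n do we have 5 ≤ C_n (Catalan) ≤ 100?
3, 4, 5

Working:
C_2=2; C_3=5; C_4=14; C_5=42; C_6=132. So valid n = 3, 4, 5.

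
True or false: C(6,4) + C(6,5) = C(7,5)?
Pascal's identity C(n,k) + C(n,k+1) = C(n+1,k+1): 15 + 6 = 21 = C(7,5).
Final answer: True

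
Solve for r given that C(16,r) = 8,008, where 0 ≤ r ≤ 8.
6

C(16,r) is increasing for 0 ≤ r ≤ 8. Stepping up (C(16,r+1) = C(16,r)·(16−r)/(r+1)): C(16,1) = 16, C(16,2) = 120, C(16,3) = 560, C(16,4) = 1,820, C(16,5) = 4,368, C(16,6) = 8,008 ✓. So r = 6.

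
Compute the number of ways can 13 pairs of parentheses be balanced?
742,900

Using the Catalan number formula: C_n = C(2n, n) / (n+1)
C_13 = C(26, 13) / (13+1)
     = 10400600 / 14
     = 742,900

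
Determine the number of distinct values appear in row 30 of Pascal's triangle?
16
Row 30 has entries C(30,0)..C(30,30); by symmetry C(30,k)=C(30,30-k), giving 16 distinct values.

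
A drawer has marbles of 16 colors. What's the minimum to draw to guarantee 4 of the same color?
Worst case: 3 of each = 48. One more: 49.
Final answer: 49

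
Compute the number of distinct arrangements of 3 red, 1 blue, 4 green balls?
280

Explanation: Multinomial: 8!/(3! × 1! × 4!) = 280.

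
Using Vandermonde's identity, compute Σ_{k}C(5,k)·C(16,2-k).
210

= C(5+16,2) = C(21,2) = 210.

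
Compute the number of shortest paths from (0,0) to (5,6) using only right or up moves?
462

Explanation: Choose 5 rights from 11 moves: C(11,5) = 462.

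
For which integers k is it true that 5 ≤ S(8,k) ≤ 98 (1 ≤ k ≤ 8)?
7
S(8,1)=1; S(8,2)=127; S(8,3)=966; S(8,4)=1,701; S(8,5)=1,050; S(8,6)=266; S(8,7)=28; S(8,8)=1. So valid k = 7.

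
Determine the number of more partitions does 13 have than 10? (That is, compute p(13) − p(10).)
59

Reasoning: Pentagonal recurrence p(n) = p(n−1) + p(n−2) − p(n−5) − p(n−7) + …: p(13) = p(12) + p(11) − p(8) − p(6) + p(1) = 77 + 56 − 22 − 11 + 1 = 101.
p(10) = p(9) + p(8) − p(5) − p(3) = 30 + 22 − 7 − 3 = 42.
Difference = 101 − 42 = 59.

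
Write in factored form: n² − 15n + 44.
(n − 4)(n − 11)

Reasoning: Seek roots whose sum is 15 and product is 44: (4, 11). So n² − 15n + 44 = (n − 4)(n − 11).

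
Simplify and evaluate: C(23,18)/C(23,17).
C(n,k+1)/C(n,k) = (n−k)/(k+1). Here (23−17)/(17+1) = 6/18 = 1/3.
Final answer: 1/3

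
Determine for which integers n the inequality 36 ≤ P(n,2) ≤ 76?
P(6,2)=30; P(7,2)=42; P(8,2)=56; P(9,2)=72; P(10,2)=90. So valid n = 7, 8, 9.
Final answer: 7, 8, 9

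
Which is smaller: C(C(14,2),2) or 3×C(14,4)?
C(C(14,2),2)=4,095, 3×C(14,4)=3,003.
Final answer: 3×C(14,4)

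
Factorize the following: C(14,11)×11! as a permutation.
P(14,11)

C(14,11)×11! = [14!/(11!(3)!)]×11! = 14!/(3)! = P(14,11) = 14,529,715,200.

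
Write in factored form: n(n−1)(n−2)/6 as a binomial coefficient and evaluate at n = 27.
C(n,3); C(27,3) = 2,925

Explanation: n(n−1)(n−2)/6 = n!/(3!(n−3)!) = C(n,3). At n = 27: C(27,3) = 2,925.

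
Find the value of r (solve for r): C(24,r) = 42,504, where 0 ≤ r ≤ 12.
5

Working:
C(24,r) is increasing for 0 ≤ r ≤ 12. Stepping up (C(24,r+1) = C(24,r)·(24−r)/(r+1)): C(24,1) = 24, C(24,2) = 276, C(24,3) = 2,024, C(24,4) = 10,626, C(24,5) = 42,504 ✓. So r = 5.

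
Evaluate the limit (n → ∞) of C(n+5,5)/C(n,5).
1

Both numerator and denominator grow as n^5/5! for large n, so the ratio → 1.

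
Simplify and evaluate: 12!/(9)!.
1,320

Working:
This equals 12×11×10 = 1,320.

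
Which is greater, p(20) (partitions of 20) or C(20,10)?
Pentagonal recurrence p(n) = p(n−1) + p(n−2) − p(n−5) − p(n−7) + …: p(20) = p(19) + p(18) − p(15) − p(13) + p(8) + p(5) = 490 + 385 − 176 − 101 + 22 + 7 = 627; C(20,10) = 184,756.

Answer: C(20,10)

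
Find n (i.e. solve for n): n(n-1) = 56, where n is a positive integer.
n² − n − 56 = 0, so n = (1 ± √(1 + 4·56))/2 = (1 ± √225)/2 = (1 ± 15)/2, i.e. n = 8 or n = -7. Taking the positive root, n = 8 (check: 8×7 = 56).
Final answer: 8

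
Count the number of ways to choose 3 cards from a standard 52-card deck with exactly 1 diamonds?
13 diamonds and 39 non-diamonds: C(13,1) × C(39,2) = 13 × 741 = 9,633.

Answer: 9,633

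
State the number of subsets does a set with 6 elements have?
64

Working:
Each element can be included or excluded: 2^6 = 64.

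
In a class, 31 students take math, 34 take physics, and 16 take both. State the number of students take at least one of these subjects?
49

Explanation: |A∪B| = |A|+|B|-|A∩B| = 31+34-16 = 49.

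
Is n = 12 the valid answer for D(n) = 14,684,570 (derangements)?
D(12) = (12-1)·[D(11) + D(10)] = 11·[14,684,570 + 1,334,961] = 176,214,841, which does not equal 14,684,570.

Answer: No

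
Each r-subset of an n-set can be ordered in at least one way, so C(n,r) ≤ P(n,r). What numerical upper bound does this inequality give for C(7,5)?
2,520

Solution: P(7,5) = 7·6·5·4·3 = 2,520, so C(7,5) ≤ 2,520. (The bound is loose by a factor of 5! = 120: C(7,5) = 2,520/120 = 21.)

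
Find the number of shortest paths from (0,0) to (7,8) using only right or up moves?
6,435

Solution: Choose 7 rights from 15 moves: C(15,7) = 6,435.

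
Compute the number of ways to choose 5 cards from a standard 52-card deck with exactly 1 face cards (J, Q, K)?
1,096,680

Working:
12 face cards and 40 non-face cards: C(12,1) × C(40,4) = 12 × 91,390 = 1,096,680.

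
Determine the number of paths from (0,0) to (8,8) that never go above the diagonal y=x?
Counted by the Catalan number C_8: C_8 = C(16,8)/(8+1) = 12,870/9 = 1,430.
Final answer: 1,430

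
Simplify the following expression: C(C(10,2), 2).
990

Working:
C(10,2) = 45, then C(45, 2) = 990.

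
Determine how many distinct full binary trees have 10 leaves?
4,862

Solution: Using the Catalan number formula: C_n = C(2n, n) / (n+1)
C_9 = C(18, 9) / (9+1)
     = 48620 / 10
     = 4,862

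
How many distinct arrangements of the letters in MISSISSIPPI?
34,650

Working:
Word has 11 letters (M=1, I=4, S=4, P=2). Arrangements: 11!/Π(k!) = 34,650.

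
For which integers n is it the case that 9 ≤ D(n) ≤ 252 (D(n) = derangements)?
4, 5

Solution: Using D(n) = (n−1)[D(n−1) + D(n−2)] with D(1)=0, D(2)=1: D(3)=2; D(4)=9; D(5)=44; D(6)=265. So valid n = 4, 5.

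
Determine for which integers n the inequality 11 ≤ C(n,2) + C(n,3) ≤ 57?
5, 6, 7

Solution: C(4,2)+C(4,3)=10; C(5,2)+C(5,3)=20; C(6,2)+C(6,3)=35; C(7,2)+C(7,3)=56; C(8,2)+C(8,3)=84. So valid n = 5, 6, 7.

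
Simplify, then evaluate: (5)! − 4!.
96

(5)! − 4! = (5)·4! − 4! = (5−1)·4! = 4·4! = 96.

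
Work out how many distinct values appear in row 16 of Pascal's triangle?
9

Explanation: Row 16 has entries C(16,0)..C(16,16); by symmetry C(16,k)=C(16,16-k), giving 9 distinct values.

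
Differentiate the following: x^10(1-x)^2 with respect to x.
Product rule: 10x^{9}(1-x)^{2} + x^10·(-2)(1-x)^{1}.

Answer: 10x^9(1-x)^2 - 2x^10(1-x)^1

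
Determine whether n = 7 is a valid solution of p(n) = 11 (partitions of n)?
No

Solution: Pentagonal recurrence p(n) = p(n−1) + p(n−2) − p(n−5) − p(n−7) + …: p(7) = p(6) + p(5) − p(2) − p(0) = 11 + 7 − 2 − 1 = 15, which does not equal 11.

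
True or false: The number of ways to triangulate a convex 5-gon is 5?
True

Working:
Triangulations of a convex 5-gon are counted by the Catalan number C_3: C_3 = C(6,3)/(3+1) = 20/4 = 5.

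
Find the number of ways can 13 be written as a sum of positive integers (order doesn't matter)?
Pentagonal recurrence p(n) = p(n−1) + p(n−2) − p(n−5) − p(n−7) + …: p(13) = p(12) + p(11) − p(8) − p(6) + p(1) = 77 + 56 − 22 − 11 + 1 = 101.

Answer: 101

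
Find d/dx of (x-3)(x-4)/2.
(2x - 7)/2

Explanation: d/dx[(x-3)(x-4)] = (x-4) + (x-3) = 2x - 7. Dividing by 2 gives (2x - 7)/2.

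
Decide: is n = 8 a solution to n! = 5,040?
No

Reasoning: 8! = 8·7! = 8·5,040 = 40,320, which does not equal 5,040.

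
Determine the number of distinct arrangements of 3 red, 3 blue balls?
20

Working:
Multinomial: 6!/(3! × 3!) = 20.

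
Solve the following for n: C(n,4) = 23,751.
29

Solution: C(n,4) = n(n−1)(n−2)(n−3)/4! is increasing in n, and n(n−1)(n−2)(n−3) = 4!·23,751 = 570,024 ≈ (n−1.5)^4 gives n ≈ 29.0. Check: C(27,4) = 17,550, C(28,4) = 20,475, C(29,4) = 23,751 ✓. So n = 29.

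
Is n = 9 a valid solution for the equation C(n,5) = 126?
Yes

Reasoning: C(9,5) = 9·8·7·6·5/5! = 15,120/120 = 126, which equals 126.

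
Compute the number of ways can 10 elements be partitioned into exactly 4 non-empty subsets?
34,105

Working:
This equals S(10,4), the Stirling number of the 2nd kind.
Using the Stirling recurrence: S(n,k) = k·S(n-1,k) + S(n-1,k-1)
S(10,4) = 4·S(9,4) + S(9,3)
         = 4·7770 + 3025
         = 31080 + 3025
         = 34,105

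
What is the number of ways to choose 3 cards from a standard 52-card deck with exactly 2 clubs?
13 clubs and 39 non-clubs: C(13,2) × C(39,1) = 78 × 39 = 3,042.
Final answer: 3,042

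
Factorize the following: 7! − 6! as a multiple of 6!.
6 × 6! = 4,320

7! − 6! = 7·6! − 6! = (7 − 1)·6! = 6 × 6! = 4,320.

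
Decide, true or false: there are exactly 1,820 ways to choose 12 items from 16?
True

Working:
C(16,12) = 1,820.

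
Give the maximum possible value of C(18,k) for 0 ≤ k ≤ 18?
Maximum at k = 9: C(18,9) = 48,620.

Answer: 48,620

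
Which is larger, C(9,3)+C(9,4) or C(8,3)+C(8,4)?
C(9,3)+C(9,4)

Explanation: First=210, Second=126.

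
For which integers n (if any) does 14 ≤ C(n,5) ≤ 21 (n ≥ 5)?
7

Explanation: C(6,5)=6; C(7,5)=21; C(8,5)=56. So valid n = 7.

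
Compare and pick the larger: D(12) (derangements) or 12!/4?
D(12)
D(12) = (12-1)·[D(11) + D(10)] = 11·[14,684,570 + 1,334,961] = 176,214,841; 12!/4 = 479,001,600/4 = 119,750,400.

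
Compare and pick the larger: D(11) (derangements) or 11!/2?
11!/2

Solution: D(11) = (11-1)·[D(10) + D(9)] = 10·[1,334,961 + 133,496] = 14,684,570; 11!/2 = 39,916,800/2 = 19,958,400.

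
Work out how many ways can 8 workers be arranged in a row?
40,320

Explanation: Arrangements of 8 distinct objects: 8! = 40,320.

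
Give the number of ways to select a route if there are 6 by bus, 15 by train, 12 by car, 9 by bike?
42

Reasoning: By the addition principle: 6 + 15 + 12 + 9 = 42.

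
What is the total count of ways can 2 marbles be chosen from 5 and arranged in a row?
20
P(5,2) = 5!/(5-2)! = 20.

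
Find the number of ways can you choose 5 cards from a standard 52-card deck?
2,598,960

Solution: C(52,5) = 2,598,960.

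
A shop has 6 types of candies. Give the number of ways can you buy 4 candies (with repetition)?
Stars and bars: C(4+6-1, 4) = C(9, 4) = 126.
Final answer: 126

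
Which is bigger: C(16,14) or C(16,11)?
C(16,11)

Explanation: C(16,14)=120, C(16,11)=4,368.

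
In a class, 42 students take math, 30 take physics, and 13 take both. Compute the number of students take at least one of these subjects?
|A∪B| = |A|+|B|-|A∩B| = 42+30-13 = 59.
Final answer: 59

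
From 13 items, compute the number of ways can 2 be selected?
C(13,2) = 13! / (2! × (13-2)!)
         = 13! / (2! × 11!)
         = 78
Final answer: 78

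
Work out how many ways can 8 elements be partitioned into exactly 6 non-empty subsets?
266

Reasoning: This equals S(8,6), the Stirling number of the 2nd kind.
Using the Stirling recurrence: S(n,k) = k·S(n-1,k) + S(n-1,k-1)
S(8,6) = 6·S(7,6) + S(7,5)
         = 6·21 + 140
         = 126 + 140
         = 266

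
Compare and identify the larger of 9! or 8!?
9!

Explanation: 9!=362,880, 8!=40,320. 9! > 8!.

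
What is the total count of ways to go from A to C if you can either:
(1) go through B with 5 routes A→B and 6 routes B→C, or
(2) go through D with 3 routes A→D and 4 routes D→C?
42

Solution: Route via B: 5×6=30. Route via D: 3×4=12. Total: 42.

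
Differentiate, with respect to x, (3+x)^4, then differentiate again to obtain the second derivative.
12(3+x)^2

Solution: First derivative: 4(3+x)^{3}. Second derivative: 4·3·(3+x)^{2} = 12(3+x)^{2}.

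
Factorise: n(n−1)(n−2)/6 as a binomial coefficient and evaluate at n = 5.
n(n−1)(n−2)/6 = n!/(3!(n−3)!) = C(n,3). At n = 5: C(5,3) = 10.
Final answer: C(n,3); C(5,3) = 10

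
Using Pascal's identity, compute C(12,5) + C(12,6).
1,716

Reasoning: C(12,5) + C(12,6) = C(13,6) = 1,716.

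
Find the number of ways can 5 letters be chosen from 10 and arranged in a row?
30,240

Working:
P(10,5) = 10!/(10-5)! = 30,240.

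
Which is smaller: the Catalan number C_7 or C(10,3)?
C(10,3)

Explanation: C_7 = C(14,7)/(7+1) = 3,432/8 = 429; C(10,3) = 120.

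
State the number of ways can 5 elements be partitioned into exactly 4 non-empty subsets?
10

Solution: This equals S(5,4), the Stirling number of the 2nd kind.
Using the Stirling recurrence: S(n,k) = k·S(n-1,k) + S(n-1,k-1)
S(5,4) = 4·S(4,4) + S(4,3)
         = 4·1 + 6
         = 4 + 6
         = 10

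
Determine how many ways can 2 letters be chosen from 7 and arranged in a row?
42

Solution: P(7,2) = 7!/(7-2)! = 42.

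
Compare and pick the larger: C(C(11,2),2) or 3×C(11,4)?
C(C(11,2),2)=1,485, 3×C(11,4)=990.

Answer: C(C(11,2),2)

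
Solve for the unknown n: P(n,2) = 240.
16

Reasoning: P(n,2) = n(n−1) is increasing in n; n(n−1) ≈ (n−0.5)^2 = 240 gives n ≈ 16.0. Check: P(14,2) = 182, P(15,2) = 210, P(16,2) = 240 ✓. So n = 16.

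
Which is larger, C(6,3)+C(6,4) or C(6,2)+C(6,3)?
First=35, Second=35.

Answer: Equal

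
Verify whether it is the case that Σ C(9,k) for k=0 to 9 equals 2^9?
True
Binomial theorem: Σ C(9,k) = (1+1)^9 = 2^9 = 512; RHS 2^9 = 512.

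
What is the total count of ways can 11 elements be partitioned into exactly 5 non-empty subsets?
246,730
This equals S(11,5), the Stirling number of the 2nd kind.
Using the Stirling recurrence: S(n,k) = k·S(n-1,k) + S(n-1,k-1)
S(11,5) = 5·S(10,5) + S(10,4)
         = 5·42525 + 34105
         = 212625 + 34105
         = 246,730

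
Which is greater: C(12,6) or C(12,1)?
C(12,6)
C(12,6)=924, C(12,1)=12.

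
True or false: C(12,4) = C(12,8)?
True

Working:
C(12,4) = C(12,12-4) by the symmetry property; both equal 495.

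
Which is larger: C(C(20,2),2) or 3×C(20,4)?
C(C(20,2),2)

Solution: C(C(20,2),2)=17,955, 3×C(20,4)=14,535.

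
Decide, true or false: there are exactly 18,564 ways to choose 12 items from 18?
C(18,12) = 18,564.
Final answer: True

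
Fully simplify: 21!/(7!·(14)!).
116,280

Solution: This is C(21,7) = 116,280.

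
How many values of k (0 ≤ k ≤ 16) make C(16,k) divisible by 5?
9

Working:
Checking C(16,k) mod 5 for k = 0..16: divisible at k = 2, 3, 4, 7, 8, 9, 12, 13, 14. That's 9 values.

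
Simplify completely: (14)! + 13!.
93,405,312,000

Explanation: (14)! + 13! = (14)·13! + 13! = (14+1)·13! = 15·13! = 93,405,312,000.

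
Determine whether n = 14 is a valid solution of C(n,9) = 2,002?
Yes
C(14,9) = 14·13·12·11·10·9·8·7·6/9! = 726,485,760/362,880 = 2,002, which equals 2,002.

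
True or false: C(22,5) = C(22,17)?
True

C(22,5) = C(22,22-5) by the symmetry property; both equal 26,334.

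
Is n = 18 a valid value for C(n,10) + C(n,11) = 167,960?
No

Working:
C(18,10) + C(18,11) = 43,758 + 31,824 = 75,582, which does not equal 167,960.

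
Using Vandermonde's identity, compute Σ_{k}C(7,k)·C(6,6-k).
= C(7+6,6) = C(13,6) = 1,716.

Answer: 1,716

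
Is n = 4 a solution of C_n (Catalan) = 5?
No

Working:
C_4 = C(8,4)/(4+1) = 70/5 = 14, which does not equal 5.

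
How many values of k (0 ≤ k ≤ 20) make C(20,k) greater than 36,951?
9

Working:
Row 20 is unimodal and symmetric about k=20/2. C(20,5)=15,504 ≤ 36,951; C(20,6)=38,760 > 36,951; by symmetry C(20,k) > 36,951 for k = 6..14. That's 14 - 6 + 1 = 9 values.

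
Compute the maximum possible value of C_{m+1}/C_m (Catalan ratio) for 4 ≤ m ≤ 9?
C_{m+1}/C_m = 2(2m+1)/(m+2), which increases with m. Maximum at m = 9: 2·19/11 = 38/11.

Answer: 38/11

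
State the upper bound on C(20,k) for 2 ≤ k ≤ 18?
184,756

Solution: C(20,k) is maximised at the centre of the row: C(20,10) = 184,756.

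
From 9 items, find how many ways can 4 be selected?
C(9,4) = 9! / (4! × (9-4)!)
         = 9! / (4! × 5!)
         = 126
Final answer: 126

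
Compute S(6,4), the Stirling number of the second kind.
65

Explanation: Using the Stirling recurrence: S(n,k) = k·S(n-1,k) + S(n-1,k-1)
S(6,4) = 4·S(5,4) + S(5,3)
         = 4·10 + 25
         = 40 + 25
         = 65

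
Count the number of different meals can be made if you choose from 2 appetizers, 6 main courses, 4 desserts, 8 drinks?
384

Solution: By the multiplication principle: 2 × 6 × 4 × 8 = 384.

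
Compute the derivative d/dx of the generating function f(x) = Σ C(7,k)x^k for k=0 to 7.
Σ k·C(7,k)x^(k-1) for k=1 to 7

Reasoning: Term-by-term differentiation gives Σ k·C(7,k)x^{k-1} for k=1 to 7.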